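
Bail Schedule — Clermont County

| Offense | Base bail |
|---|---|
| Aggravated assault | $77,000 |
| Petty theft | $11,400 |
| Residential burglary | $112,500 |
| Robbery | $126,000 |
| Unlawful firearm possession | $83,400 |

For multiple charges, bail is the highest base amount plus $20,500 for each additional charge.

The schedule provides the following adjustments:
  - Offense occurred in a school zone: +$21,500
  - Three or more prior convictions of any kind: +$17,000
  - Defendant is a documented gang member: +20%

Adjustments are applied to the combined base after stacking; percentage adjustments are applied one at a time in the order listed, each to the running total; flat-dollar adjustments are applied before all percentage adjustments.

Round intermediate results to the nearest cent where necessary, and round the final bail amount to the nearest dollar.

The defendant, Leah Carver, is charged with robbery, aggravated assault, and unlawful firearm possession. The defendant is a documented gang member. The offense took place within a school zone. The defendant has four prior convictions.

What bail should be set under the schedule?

$246,600

Base amounts from the schedule: robbery $126,000; aggravated assault $77,000; unlawful firearm possession $83,400.
Stacking rule: highest base plus $20,500 per additional charge. Highest is robbery at $126,000; 2 additional charges → +$41,000. Combined base = $167,000.
Offense occurred in a school zone (+$21,500 flat): $167,000 + $21,500 = $188,500.
Three or more prior convictions of any kind (+$17,000 flat): $188,500 + $17,000 = $205,500.
Defendant is a documented gang member (+20%): $205,500 × 1.2 = $246,600.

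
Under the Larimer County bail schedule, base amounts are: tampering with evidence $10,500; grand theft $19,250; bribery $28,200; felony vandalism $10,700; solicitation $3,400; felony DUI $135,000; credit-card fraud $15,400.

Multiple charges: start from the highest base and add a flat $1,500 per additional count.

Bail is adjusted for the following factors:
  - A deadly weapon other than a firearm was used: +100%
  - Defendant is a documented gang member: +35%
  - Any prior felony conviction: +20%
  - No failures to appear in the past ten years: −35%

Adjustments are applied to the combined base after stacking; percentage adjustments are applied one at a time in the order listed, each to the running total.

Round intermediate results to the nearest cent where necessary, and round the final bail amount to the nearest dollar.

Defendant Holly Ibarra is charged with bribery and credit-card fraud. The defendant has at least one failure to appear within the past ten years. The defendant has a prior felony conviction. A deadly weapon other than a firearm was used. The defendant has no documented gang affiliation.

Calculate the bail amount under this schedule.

$71,280

Base amounts from the schedule: bribery $28,200; credit-card fraud $15,400.
Stacking rule: highest base plus $1,500 per additional charge. Highest is bribery at $28,200; 1 additional charge → +$1,500. Combined base = $29,700.
A deadly weapon other than a firearm was used (+100%): $29,700 × 2 = $59,400.
Any prior felony conviction (+20%): $59,400 × 1.2 = $71,280.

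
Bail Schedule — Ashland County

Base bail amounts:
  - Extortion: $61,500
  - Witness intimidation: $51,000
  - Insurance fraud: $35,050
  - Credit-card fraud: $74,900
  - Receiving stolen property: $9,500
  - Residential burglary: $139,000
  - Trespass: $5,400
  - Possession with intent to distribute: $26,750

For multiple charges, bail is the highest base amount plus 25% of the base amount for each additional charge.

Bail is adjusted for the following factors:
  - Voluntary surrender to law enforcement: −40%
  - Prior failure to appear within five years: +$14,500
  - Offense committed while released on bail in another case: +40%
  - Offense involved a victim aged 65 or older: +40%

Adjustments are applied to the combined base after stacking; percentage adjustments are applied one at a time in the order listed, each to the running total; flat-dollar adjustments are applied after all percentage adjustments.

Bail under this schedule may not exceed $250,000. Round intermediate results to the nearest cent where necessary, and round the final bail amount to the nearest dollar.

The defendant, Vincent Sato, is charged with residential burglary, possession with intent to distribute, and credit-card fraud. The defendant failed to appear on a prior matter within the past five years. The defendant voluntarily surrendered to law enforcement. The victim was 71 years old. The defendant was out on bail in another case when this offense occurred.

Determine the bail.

$207,849

Base amounts from the schedule: residential burglary $139,000; possession with intent to distribute $26,750; credit-card fraud $74,900.
Stacking rule: highest base plus 25% of each additional charge. Highest is residential burglary at $139,000. Additional: $26,750 × 25% = $6,687.50; $74,900 × 25% = $18,725. Combined base = $139,000 + $25,412.50 = $164,412.50.
Voluntary surrender to law enforcement (−40%): $164,412.50 × 0.6 = $98,647.50.
Offense committed while released on bail in another case (+40%): $98,647.50 × 1.4 = $138,106.50.
Offense involved a victim aged 65 or older (+40%): $138,106.50 × 1.4 = $193,349.10.
Prior failure to appear within five years (+$14,500 flat): $193,349.10 + $14,500 = $207,849.10.
$207,849.10 is within the $250,000 maximum.
Rounded to the nearest dollar: $207,849.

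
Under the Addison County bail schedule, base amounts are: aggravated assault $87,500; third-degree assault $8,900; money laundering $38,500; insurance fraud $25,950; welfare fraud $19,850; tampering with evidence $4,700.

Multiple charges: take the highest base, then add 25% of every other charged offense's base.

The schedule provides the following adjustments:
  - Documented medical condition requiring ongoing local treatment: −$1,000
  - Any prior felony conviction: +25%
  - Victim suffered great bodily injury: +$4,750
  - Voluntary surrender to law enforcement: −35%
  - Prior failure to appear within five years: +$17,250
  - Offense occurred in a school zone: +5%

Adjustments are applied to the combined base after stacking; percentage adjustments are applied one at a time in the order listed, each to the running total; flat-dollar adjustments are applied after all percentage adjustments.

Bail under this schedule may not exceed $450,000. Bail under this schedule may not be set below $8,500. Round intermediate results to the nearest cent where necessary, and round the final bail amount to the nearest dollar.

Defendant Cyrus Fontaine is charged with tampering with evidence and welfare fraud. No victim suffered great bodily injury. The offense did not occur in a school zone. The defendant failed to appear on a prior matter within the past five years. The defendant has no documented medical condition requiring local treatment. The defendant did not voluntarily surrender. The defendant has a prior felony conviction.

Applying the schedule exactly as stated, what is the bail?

$43,531

Base amounts from the schedule: tampering with evidence $4,700; welfare fraud $19,850.
Stacking rule: highest base plus 25% of each additional charge. Highest is welfare fraud at $19,850. Additional: $4,700 × 25% = $1,175. Combined base = $19,850 + $1,175 = $21,025.
Any prior felony conviction (+25%): $21,025 × 1.25 = $26,281.25.
Prior failure to appear within five years (+$17,250 flat): $26,281.25 + $17,250 = $43,531.25.
$43,531.25 is within the $450,000 maximum.
$43,531.25 is at or above the $8,500 minimum.
Rounded to the nearest dollar: $43,531.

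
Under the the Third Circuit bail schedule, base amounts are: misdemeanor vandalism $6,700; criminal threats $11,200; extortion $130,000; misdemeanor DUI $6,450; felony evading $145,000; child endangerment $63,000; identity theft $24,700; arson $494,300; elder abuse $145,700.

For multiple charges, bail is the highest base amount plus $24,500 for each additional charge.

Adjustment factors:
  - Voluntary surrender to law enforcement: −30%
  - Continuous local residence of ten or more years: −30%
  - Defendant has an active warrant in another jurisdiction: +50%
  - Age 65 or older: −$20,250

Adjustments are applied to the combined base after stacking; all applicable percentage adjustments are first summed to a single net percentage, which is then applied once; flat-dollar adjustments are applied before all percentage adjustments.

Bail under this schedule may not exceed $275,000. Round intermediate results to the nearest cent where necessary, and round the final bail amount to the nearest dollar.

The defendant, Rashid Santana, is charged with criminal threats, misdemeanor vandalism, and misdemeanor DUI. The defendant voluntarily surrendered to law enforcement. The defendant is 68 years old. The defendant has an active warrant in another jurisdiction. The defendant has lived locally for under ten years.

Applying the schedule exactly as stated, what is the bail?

Base amounts from the schedule: criminal threats $11,200; misdemeanor vandalism $6,700; misdemeanor DUI $6,450.
Stacking rule: highest base plus $24,500 per additional charge. Highest is criminal threats at $11,200; 2 additional charges → +$49,000. Combined base = $60,200.
Age 65 or older (−$20,250 flat): $60,200 − $20,250 = $39,950.
Net percentage adjustment: −30% +50% = +20%. $39,950 × 1.2 = $47,940.
$47,940 is within the $275,000 maximum.

$47,940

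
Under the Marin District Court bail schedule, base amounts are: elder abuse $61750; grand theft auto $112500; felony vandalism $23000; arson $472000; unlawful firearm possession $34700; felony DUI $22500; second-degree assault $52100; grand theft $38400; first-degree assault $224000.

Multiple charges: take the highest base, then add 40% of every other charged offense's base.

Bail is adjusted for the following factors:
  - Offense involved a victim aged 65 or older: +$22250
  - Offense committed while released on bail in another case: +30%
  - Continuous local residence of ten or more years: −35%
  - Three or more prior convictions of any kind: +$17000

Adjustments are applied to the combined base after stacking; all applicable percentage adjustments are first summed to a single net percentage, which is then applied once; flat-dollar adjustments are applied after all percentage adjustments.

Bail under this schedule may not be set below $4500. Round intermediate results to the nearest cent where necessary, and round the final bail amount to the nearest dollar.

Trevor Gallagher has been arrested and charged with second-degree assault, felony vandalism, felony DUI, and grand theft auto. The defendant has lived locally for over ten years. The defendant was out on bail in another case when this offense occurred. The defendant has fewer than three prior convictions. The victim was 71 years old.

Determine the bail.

Base amounts from the schedule: second-degree assault $52100; felony vandalism $23000; felony DUI $22500; grand theft auto $112500.
Stacking rule: highest base plus 40% of each additional charge. Highest is grand theft auto at $112500. Additional: $52100 × 40% = $20840; $23000 × 40% = $9200; $22500 × 40% = $9000. Combined base = $112500 + $39040 = $151540.
Net percentage adjustment: +30% −35% = −5%. $151540 × 0.95 = $143963.
Offense involved a victim aged 65 or older (+$22250 flat): $143963 + $22250 = $166213.
$166213 is at or above the $4500 minimum.

$166213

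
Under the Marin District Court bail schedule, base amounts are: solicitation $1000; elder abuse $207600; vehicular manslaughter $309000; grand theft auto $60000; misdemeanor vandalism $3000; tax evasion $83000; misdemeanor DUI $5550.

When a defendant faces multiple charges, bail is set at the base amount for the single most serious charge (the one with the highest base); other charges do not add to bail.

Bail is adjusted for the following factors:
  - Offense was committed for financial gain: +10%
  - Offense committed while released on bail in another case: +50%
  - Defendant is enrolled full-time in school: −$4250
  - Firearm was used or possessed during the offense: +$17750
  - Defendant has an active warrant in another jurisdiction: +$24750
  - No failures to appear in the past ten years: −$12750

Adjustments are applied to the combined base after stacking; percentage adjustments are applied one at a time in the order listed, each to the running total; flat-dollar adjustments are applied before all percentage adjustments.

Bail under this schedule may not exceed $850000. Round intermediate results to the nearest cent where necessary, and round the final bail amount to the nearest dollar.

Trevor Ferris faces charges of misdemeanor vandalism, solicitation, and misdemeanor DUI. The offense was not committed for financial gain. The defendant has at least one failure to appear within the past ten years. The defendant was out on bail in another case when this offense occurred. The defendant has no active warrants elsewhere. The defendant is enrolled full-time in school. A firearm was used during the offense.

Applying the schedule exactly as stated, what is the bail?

Base amounts from the schedule: misdemeanor vandalism $3000; solicitation $1000; misdemeanor DUI $5550.
Stacking rule: use the highest base only. Highest is misdemeanor DUI at $5550. Combined base = $5550.
Defendant is enrolled full-time in school (−$4250 flat): $5550 − $4250 = $1300.
Firearm was used or possessed during the offense (+$17750 flat): $1300 + $17750 = $19050.
Offense committed while released on bail in another case (+50%): $19050 × 1.5 = $28575.
$28575 is within the $850000 maximum.

$28575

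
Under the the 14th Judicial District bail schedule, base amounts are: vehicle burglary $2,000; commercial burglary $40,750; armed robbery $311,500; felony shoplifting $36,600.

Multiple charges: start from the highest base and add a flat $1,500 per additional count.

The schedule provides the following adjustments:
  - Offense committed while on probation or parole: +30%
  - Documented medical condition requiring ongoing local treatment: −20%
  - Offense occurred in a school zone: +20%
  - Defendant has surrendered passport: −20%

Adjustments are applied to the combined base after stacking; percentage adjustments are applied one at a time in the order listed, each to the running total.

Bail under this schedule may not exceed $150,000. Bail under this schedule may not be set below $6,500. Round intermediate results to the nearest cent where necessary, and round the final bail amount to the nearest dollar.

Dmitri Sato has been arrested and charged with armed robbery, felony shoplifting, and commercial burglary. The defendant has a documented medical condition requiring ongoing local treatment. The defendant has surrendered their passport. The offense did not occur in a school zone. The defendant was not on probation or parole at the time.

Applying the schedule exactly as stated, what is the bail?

Base amounts from the schedule: armed robbery $311,500; felony shoplifting $36,600; commercial burglary $40,750.
Stacking rule: highest base plus $1,500 per additional charge. Highest is armed robbery at $311,500; 2 additional charges → +$3,000. Combined base = $314,500.
Documented medical condition requiring ongoing local treatment (−20%): $314,500 × 0.8 = $251,600.
Defendant has surrendered passport (−20%): $251,600 × 0.8 = $201,280.
Result $201,280 exceeds the maximum of $150,000; bail is capped at $150,000.
$150,000 is at or above the $6,500 minimum.

$150,000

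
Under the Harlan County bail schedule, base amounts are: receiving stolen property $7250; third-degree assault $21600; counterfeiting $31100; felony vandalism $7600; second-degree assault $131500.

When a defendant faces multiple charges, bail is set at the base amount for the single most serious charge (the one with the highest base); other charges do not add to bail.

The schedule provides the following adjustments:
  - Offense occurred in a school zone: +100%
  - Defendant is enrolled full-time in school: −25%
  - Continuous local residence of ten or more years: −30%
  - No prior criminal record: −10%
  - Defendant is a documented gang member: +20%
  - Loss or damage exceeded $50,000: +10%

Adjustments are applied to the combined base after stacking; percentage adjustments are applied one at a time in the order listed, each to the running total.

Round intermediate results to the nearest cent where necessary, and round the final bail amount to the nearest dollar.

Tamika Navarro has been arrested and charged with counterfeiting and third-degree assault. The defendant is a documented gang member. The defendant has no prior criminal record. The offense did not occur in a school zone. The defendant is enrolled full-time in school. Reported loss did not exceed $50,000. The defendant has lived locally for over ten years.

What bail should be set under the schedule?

$17634

Base amounts from the schedule: counterfeiting $31100; third-degree assault $21600.
Stacking rule: use the highest base only. Highest is counterfeiting at $31100. Combined base = $31100.
Defendant is enrolled full-time in school (−25%): $31100 × 0.75 = $23325.
Continuous local residence of ten or more years (−30%): $23325 × 0.7 = $16327.50.
No prior criminal record (−10%): $16327.50 × 0.9 = $14694.75.
Defendant is a documented gang member (+20%): $14694.75 × 1.2 = $17633.70.
Rounded to the nearest dollar: $17634.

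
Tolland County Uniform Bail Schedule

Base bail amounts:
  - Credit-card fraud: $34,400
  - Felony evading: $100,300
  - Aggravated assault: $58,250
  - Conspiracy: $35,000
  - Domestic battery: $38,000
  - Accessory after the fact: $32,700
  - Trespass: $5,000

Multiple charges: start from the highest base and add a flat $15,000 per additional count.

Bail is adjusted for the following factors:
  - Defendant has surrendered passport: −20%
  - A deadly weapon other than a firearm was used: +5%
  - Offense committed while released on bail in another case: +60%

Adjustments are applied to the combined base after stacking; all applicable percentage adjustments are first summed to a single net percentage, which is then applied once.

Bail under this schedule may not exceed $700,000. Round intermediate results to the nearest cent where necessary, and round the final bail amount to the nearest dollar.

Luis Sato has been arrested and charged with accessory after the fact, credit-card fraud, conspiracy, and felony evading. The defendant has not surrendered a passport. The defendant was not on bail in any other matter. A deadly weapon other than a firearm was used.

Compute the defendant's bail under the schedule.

$152,565

Base amounts from the schedule: accessory after the fact $32,700; credit-card fraud $34,400; conspiracy $35,000; felony evading $100,300.
Stacking rule: highest base plus $15,000 per additional charge. Highest is felony evading at $100,300; 3 additional charges → +$45,000. Combined base = $145,300.
A deadly weapon other than a firearm was used (+5%): $145,300 × 1.05 = $152,565.
$152,565 is within the $700,000 maximum.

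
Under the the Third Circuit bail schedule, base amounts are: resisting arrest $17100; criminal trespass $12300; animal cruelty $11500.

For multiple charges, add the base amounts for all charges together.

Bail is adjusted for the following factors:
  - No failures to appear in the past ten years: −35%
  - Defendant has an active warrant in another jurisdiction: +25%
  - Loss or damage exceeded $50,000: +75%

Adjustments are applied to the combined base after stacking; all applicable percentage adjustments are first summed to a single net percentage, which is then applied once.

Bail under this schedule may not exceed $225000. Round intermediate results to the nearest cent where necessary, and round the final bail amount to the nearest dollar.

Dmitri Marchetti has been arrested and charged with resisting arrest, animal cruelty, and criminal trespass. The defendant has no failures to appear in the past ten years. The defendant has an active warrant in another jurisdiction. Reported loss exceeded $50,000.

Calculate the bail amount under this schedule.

$67485

Base amounts from the schedule: resisting arrest $17100; animal cruelty $11500; criminal trespass $12300.
Stacking rule: sum of all bases. $17100 + $11500 + $12300 = $40900.
Net percentage adjustment: −35% +25% +75% = +65%. $40900 × 1.65 = $67485.
$67485 is within the $225000 maximum.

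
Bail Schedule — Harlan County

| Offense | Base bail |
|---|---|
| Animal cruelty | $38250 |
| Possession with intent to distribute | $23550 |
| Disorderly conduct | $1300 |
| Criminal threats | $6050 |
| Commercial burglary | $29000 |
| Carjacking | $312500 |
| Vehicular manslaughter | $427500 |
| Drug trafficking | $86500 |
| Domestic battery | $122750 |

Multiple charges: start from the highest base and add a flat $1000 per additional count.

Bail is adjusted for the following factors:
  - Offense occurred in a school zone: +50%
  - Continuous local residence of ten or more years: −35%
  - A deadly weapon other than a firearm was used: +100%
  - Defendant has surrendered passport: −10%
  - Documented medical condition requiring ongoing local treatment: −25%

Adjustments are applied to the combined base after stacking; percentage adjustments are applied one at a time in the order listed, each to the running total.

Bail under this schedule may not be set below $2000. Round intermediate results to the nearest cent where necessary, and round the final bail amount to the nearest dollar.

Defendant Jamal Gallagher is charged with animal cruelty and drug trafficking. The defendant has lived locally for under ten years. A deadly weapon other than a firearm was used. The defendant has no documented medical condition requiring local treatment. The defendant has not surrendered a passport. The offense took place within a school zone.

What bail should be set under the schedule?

$262500

Base amounts from the schedule: animal cruelty $38250; drug trafficking $86500.
Stacking rule: highest base plus $1000 per additional charge. Highest is drug trafficking at $86500; 1 additional charge → +$1000. Combined base = $87500.
Offense occurred in a school zone (+50%): $87500 × 1.5 = $131250.
A deadly weapon other than a firearm was used (+100%): $131250 × 2 = $262500.
$262500 is at or above the $2000 minimum.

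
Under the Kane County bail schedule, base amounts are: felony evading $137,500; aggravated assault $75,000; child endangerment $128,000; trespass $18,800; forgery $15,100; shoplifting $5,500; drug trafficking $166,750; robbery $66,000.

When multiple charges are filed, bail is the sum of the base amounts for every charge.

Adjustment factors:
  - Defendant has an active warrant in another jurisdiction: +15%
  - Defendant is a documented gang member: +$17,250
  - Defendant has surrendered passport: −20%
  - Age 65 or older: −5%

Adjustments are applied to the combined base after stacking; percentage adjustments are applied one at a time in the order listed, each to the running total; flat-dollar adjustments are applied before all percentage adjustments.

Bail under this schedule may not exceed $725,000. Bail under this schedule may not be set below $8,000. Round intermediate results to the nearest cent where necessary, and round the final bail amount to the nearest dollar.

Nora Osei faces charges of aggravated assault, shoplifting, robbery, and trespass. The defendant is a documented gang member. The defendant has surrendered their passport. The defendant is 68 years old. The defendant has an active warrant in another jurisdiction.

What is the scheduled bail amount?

Base amounts from the schedule: aggravated assault $75,000; shoplifting $5,500; robbery $66,000; trespass $18,800.
Stacking rule: sum of all bases. $75,000 + $5,500 + $66,000 + $18,800 = $165,300.
Defendant is a documented gang member (+$17,250 flat): $165,300 + $17,250 = $182,550.
Defendant has an active warrant in another jurisdiction (+15%): $182,550 × 1.15 = $209,932.50.
Defendant has surrendered passport (−20%): $209,932.50 × 0.8 = $167,946.
Age 65 or older (−5%): $167,946 × 0.95 = $159,548.70.
$159,548.70 is within the $725,000 maximum.
$159,548.70 is at or above the $8,000 minimum.
Rounded to the nearest dollar: $159,549.

$159,549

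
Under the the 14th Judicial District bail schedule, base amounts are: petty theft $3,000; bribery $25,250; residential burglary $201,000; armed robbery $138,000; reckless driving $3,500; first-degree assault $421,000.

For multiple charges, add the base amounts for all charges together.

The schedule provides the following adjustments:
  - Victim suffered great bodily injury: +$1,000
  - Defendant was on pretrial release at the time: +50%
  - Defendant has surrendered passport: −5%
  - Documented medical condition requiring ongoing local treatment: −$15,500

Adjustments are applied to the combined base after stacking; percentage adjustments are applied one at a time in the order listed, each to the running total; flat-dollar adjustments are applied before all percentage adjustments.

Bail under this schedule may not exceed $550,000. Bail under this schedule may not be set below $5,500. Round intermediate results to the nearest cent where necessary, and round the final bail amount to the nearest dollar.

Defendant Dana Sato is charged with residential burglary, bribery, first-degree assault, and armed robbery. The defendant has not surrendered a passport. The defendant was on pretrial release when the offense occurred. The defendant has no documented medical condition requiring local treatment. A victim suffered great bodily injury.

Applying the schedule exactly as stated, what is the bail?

$550,000

Base amounts from the schedule: residential burglary $201,000; bribery $25,250; first-degree assault $421,000; armed robbery $138,000.
Stacking rule: sum of all bases. $201,000 + $25,250 + $421,000 + $138,000 = $785,250.
Victim suffered great bodily injury (+$1,000 flat): $785,250 + $1,000 = $786,250.
Defendant was on pretrial release at the time (+50%): $786,250 × 1.5 = $1,179,375.
Result $1,179,375 exceeds the maximum of $550,000; bail is capped at $550,000.
$550,000 is at or above the $5,500 minimum.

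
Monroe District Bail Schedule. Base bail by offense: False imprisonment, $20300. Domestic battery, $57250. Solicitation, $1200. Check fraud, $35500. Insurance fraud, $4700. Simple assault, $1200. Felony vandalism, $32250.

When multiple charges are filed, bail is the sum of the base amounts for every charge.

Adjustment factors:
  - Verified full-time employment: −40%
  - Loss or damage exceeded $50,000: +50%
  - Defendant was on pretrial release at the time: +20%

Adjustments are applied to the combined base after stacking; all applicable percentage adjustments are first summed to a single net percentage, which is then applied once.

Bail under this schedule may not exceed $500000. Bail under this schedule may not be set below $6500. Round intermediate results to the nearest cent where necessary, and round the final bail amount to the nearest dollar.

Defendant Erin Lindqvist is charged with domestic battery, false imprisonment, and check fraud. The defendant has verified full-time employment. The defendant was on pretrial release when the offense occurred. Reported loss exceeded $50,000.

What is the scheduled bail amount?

$146965

Base amounts from the schedule: domestic battery $57250; false imprisonment $20300; check fraud $35500.
Stacking rule: sum of all bases. $57250 + $20300 + $35500 = $113050.
Net percentage adjustment: −40% +50% +20% = +30%. $113050 × 1.3 = $146965.
$146965 is within the $500000 maximum.
$146965 is at or above the $6500 minimum.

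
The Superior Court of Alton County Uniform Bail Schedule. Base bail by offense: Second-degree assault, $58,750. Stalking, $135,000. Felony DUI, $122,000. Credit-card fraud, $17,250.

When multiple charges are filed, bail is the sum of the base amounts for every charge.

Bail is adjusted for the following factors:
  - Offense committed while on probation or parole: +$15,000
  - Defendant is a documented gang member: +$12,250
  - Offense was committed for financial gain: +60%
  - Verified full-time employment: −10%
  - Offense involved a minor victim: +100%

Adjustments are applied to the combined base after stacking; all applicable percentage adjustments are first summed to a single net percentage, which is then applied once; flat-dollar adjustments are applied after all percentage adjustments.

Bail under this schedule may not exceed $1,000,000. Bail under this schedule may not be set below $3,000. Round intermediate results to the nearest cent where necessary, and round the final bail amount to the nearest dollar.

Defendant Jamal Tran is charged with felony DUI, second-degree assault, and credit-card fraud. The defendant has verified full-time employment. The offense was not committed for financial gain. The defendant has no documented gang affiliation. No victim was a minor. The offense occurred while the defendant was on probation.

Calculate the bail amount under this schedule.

$193,200

Base amounts from the schedule: felony DUI $122,000; second-degree assault $58,750; credit-card fraud $17,250.
Stacking rule: sum of all bases. $122,000 + $58,750 + $17,250 = $198,000.
Verified full-time employment (−10%): $198,000 × 0.9 = $178,200.
Offense committed while on probation or parole (+$15,000 flat): $178,200 + $15,000 = $193,200.
$193,200 is within the $1,000,000 maximum.
$193,200 is at or above the $3,000 minimum.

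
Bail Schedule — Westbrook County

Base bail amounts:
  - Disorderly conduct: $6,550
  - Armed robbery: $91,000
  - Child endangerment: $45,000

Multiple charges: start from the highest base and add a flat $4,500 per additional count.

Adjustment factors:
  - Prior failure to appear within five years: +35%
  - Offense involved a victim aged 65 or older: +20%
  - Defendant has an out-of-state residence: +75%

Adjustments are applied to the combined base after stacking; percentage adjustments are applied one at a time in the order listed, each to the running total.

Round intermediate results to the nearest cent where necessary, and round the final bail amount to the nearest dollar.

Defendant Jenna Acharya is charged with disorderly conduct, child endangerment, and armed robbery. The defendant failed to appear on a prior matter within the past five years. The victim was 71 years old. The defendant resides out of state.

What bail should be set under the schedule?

Base amounts from the schedule: disorderly conduct $6,550; child endangerment $45,000; armed robbery $91,000.
Stacking rule: highest base plus $4,500 per additional charge. Highest is armed robbery at $91,000; 2 additional charges → +$9,000. Combined base = $100,000.
Prior failure to appear within five years (+35%): $100,000 × 1.35 = $135,000.
Offense involved a victim aged 65 or older (+20%): $135,000 × 1.2 = $162,000.
Defendant has an out-of-state residence (+75%): $162,000 × 1.75 = $283,500.

$283,500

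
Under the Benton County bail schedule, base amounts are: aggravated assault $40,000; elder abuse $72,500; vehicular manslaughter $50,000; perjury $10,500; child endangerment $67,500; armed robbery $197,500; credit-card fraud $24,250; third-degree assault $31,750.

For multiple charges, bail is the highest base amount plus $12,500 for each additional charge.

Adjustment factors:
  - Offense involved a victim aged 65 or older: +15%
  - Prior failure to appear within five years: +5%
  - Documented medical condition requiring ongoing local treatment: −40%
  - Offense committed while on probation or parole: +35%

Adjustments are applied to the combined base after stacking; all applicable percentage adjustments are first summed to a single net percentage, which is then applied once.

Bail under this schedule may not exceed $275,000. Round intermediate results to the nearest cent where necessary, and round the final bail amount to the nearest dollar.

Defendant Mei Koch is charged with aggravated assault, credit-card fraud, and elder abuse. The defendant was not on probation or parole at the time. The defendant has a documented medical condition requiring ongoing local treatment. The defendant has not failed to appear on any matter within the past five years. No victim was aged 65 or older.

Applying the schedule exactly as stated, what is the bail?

Base amounts from the schedule: aggravated assault $40,000; credit-card fraud $24,250; elder abuse $72,500.
Stacking rule: highest base plus $12,500 per additional charge. Highest is elder abuse at $72,500; 2 additional charges → +$25,000. Combined base = $97,500.
Documented medical condition requiring ongoing local treatment (−40%): $97,500 × 0.6 = $58,500.
$58,500 is within the $275,000 maximum.

$58,500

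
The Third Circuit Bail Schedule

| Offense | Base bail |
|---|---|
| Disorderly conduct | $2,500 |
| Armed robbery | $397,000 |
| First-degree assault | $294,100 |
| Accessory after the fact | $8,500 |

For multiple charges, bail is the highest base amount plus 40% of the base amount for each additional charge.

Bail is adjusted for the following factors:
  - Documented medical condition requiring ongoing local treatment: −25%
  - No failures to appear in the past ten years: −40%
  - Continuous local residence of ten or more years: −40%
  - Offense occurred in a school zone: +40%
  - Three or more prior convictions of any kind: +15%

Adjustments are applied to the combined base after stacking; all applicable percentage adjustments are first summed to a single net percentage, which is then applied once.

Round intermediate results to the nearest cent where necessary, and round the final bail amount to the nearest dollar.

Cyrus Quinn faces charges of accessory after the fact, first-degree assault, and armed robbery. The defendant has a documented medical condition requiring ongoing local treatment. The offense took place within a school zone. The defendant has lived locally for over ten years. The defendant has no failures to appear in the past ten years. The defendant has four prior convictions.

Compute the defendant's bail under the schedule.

$259,020

Base amounts from the schedule: accessory after the fact $8,500; first-degree assault $294,100; armed robbery $397,000.
Stacking rule: highest base plus 40% of each additional charge. Highest is armed robbery at $397,000. Additional: $8,500 × 40% = $3,400; $294,100 × 40% = $117,640. Combined base = $397,000 + $121,040 = $518,040.
Net percentage adjustment: −25% −40% −40% +40% +15% = −50%. $518,040 × 0.5 = $259,020.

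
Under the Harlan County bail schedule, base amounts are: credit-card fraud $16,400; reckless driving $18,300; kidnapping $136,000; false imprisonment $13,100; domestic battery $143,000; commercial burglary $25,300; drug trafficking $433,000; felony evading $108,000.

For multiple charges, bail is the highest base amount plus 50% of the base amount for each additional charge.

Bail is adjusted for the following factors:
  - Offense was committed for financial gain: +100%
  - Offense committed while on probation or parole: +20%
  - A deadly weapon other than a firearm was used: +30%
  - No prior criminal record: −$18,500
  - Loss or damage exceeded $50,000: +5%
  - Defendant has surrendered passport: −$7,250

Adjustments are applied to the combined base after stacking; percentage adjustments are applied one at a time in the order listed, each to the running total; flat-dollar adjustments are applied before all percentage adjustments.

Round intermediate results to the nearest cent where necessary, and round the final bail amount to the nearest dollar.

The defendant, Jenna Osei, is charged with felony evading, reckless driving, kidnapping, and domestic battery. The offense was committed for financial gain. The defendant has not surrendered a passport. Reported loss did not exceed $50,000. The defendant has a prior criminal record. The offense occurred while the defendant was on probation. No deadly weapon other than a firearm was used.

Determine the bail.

Base amounts from the schedule: felony evading $108,000; reckless driving $18,300; kidnapping $136,000; domestic battery $143,000.
Stacking rule: highest base plus 50% of each additional charge. Highest is domestic battery at $143,000. Additional: $108,000 × 50% = $54,000; $18,300 × 50% = $9,150; $136,000 × 50% = $68,000. Combined base = $143,000 + $131,150 = $274,150.
Offense was committed for financial gain (+100%): $274,150 × 2 = $548,300.
Offense committed while on probation or parole (+20%): $548,300 × 1.2 = $657,960.

$657,960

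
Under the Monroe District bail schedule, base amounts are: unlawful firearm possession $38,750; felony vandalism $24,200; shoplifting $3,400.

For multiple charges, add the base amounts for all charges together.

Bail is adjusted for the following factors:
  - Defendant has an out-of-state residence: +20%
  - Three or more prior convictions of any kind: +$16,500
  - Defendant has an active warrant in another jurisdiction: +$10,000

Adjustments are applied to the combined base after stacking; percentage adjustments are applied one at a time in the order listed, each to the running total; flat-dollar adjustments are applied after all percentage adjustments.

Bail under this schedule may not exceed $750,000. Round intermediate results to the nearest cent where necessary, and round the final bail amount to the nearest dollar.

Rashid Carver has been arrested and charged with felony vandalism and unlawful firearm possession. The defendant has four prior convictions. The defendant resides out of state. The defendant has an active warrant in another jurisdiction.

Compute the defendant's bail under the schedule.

$102,040

Base amounts from the schedule: felony vandalism $24,200; unlawful firearm possession $38,750.
Stacking rule: sum of all bases. $24,200 + $38,750 = $62,950.
Defendant has an out-of-state residence (+20%): $62,950 × 1.2 = $75,540.
Three or more prior convictions of any kind (+$16,500 flat): $75,540 + $16,500 = $92,040.
Defendant has an active warrant in another jurisdiction (+$10,000 flat): $92,040 + $10,000 = $102,040.
$102,040 is within the $750,000 maximum.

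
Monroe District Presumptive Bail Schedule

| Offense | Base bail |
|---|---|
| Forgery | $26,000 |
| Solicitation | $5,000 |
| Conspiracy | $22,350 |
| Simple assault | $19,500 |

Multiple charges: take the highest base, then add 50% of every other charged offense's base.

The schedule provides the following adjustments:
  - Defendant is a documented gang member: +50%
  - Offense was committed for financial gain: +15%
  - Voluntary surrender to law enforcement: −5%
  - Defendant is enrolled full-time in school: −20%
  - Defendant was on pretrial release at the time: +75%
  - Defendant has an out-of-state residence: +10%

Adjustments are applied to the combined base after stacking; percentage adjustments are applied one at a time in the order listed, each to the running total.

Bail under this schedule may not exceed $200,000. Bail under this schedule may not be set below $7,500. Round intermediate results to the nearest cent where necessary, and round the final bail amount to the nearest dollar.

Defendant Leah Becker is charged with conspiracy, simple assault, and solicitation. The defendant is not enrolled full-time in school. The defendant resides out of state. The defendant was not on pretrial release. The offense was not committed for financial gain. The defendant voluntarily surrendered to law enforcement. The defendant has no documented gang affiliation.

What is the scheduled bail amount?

Base amounts from the schedule: conspiracy $22,350; simple assault $19,500; solicitation $5,000.
Stacking rule: highest base plus 50% of each additional charge. Highest is conspiracy at $22,350. Additional: $19,500 × 50% = $9,750; $5,000 × 50% = $2,500. Combined base = $22,350 + $12,250 = $34,600.
Voluntary surrender to law enforcement (−5%): $34,600 × 0.95 = $32,870.
Defendant has an out-of-state residence (+10%): $32,870 × 1.1 = $36,157.
$36,157 is within the $200,000 maximum.
$36,157 is at or above the $7,500 minimum.

$36,157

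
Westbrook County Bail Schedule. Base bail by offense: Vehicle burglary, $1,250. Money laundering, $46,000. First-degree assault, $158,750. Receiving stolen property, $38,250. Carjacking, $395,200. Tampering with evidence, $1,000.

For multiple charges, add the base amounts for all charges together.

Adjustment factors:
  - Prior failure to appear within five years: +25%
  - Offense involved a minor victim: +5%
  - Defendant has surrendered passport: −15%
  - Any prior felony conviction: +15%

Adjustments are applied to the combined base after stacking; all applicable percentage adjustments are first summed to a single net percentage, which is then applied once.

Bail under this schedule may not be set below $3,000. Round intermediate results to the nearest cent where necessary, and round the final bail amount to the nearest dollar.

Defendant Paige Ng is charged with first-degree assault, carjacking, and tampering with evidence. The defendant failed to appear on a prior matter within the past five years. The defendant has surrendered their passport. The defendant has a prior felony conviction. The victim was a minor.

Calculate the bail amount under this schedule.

Base amounts from the schedule: first-degree assault $158,750; carjacking $395,200; tampering with evidence $1,000.
Stacking rule: sum of all bases. $158,750 + $395,200 + $1,000 = $554,950.
Net percentage adjustment: +25% +5% −15% +15% = +30%. $554,950 × 1.3 = $721,435.
$721,435 is at or above the $3,000 minimum.

$721,435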